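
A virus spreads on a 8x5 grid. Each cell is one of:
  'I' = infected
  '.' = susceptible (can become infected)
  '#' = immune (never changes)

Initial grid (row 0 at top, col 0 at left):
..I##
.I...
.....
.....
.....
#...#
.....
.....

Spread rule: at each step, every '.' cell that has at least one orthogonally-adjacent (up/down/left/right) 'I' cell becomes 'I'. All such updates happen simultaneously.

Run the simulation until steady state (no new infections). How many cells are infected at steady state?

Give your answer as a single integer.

Answer: 36

Derivation:
Step 0 (initial): 2 infected
Step 1: +4 new -> 6 infected
Step 2: +5 new -> 11 infected
Step 3: +5 new -> 16 infected
Step 4: +5 new -> 21 infected
Step 5: +4 new -> 25 infected
Step 6: +5 new -> 30 infected
Step 7: +3 new -> 33 infected
Step 8: +2 new -> 35 infected
Step 9: +1 new -> 36 infected
Step 10: +0 new -> 36 infected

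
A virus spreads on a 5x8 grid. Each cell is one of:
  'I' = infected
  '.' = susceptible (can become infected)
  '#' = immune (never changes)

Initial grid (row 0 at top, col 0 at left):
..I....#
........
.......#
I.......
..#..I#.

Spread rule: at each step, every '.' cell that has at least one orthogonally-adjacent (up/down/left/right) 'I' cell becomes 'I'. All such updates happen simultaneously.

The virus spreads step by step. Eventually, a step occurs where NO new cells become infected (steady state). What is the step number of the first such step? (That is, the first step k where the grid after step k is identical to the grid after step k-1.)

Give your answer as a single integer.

Step 0 (initial): 3 infected
Step 1: +8 new -> 11 infected
Step 2: +13 new -> 24 infected
Step 3: +8 new -> 32 infected
Step 4: +3 new -> 35 infected
Step 5: +1 new -> 36 infected
Step 6: +0 new -> 36 infected

Answer: 6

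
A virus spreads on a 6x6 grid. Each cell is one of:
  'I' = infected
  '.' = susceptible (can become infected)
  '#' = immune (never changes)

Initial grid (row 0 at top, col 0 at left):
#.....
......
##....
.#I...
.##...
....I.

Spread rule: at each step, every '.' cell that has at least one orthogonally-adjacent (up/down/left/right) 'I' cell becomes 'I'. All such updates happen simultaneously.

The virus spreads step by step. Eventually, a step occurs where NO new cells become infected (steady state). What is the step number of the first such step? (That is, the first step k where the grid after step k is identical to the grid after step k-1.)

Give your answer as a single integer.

Answer: 7

Derivation:
Step 0 (initial): 2 infected
Step 1: +5 new -> 7 infected
Step 2: +6 new -> 13 infected
Step 3: +6 new -> 19 infected
Step 4: +6 new -> 25 infected
Step 5: +3 new -> 28 infected
Step 6: +2 new -> 30 infected
Step 7: +0 new -> 30 infected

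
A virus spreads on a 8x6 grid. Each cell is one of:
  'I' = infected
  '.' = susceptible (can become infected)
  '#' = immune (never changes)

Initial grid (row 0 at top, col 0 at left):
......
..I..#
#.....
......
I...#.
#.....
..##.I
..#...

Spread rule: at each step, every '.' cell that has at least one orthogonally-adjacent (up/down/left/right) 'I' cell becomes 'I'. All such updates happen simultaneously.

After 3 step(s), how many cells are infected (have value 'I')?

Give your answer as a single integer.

Answer: 35

Derivation:
Step 0 (initial): 3 infected
Step 1: +9 new -> 12 infected
Step 2: +13 new -> 25 infected
Step 3: +10 new -> 35 infected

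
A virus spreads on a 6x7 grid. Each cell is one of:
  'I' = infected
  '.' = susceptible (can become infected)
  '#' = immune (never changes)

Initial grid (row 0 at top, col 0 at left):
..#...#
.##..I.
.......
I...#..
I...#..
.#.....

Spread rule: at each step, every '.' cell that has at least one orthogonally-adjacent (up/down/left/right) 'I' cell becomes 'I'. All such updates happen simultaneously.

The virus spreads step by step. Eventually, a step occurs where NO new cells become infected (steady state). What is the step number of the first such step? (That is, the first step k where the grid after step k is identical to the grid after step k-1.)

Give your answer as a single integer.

Step 0 (initial): 3 infected
Step 1: +8 new -> 11 infected
Step 2: +9 new -> 20 infected
Step 3: +9 new -> 29 infected
Step 4: +4 new -> 33 infected
Step 5: +2 new -> 35 infected
Step 6: +0 new -> 35 infected

Answer: 6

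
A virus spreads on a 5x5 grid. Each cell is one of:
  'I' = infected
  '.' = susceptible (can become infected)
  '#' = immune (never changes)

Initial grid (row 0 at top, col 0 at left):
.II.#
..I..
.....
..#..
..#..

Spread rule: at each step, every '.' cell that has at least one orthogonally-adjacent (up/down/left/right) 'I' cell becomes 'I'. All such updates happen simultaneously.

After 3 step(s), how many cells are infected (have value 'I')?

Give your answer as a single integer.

Answer: 16

Derivation:
Step 0 (initial): 3 infected
Step 1: +5 new -> 8 infected
Step 2: +4 new -> 12 infected
Step 3: +4 new -> 16 infected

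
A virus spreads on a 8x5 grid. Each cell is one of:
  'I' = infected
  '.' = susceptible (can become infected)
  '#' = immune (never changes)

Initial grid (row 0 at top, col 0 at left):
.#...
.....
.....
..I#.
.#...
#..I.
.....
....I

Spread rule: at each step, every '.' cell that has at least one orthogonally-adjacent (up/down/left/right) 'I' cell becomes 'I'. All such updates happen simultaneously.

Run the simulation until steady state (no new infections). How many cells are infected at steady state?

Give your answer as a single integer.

Step 0 (initial): 3 infected
Step 1: +9 new -> 12 infected
Step 2: +8 new -> 20 infected
Step 3: +9 new -> 29 infected
Step 4: +5 new -> 34 infected
Step 5: +2 new -> 36 infected
Step 6: +0 new -> 36 infected

Answer: 36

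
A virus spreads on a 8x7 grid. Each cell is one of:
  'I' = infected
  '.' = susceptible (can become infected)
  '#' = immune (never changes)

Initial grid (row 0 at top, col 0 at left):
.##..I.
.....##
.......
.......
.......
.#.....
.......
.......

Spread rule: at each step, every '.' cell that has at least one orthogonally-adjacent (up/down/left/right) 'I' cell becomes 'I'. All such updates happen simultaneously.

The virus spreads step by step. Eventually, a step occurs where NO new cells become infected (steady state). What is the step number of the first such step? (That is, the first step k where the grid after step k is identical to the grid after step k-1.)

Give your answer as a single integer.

Answer: 13

Derivation:
Step 0 (initial): 1 infected
Step 1: +2 new -> 3 infected
Step 2: +2 new -> 5 infected
Step 3: +2 new -> 7 infected
Step 4: +4 new -> 11 infected
Step 5: +6 new -> 17 infected
Step 6: +7 new -> 24 infected
Step 7: +8 new -> 32 infected
Step 8: +7 new -> 39 infected
Step 9: +5 new -> 44 infected
Step 10: +4 new -> 48 infected
Step 11: +2 new -> 50 infected
Step 12: +1 new -> 51 infected
Step 13: +0 new -> 51 infected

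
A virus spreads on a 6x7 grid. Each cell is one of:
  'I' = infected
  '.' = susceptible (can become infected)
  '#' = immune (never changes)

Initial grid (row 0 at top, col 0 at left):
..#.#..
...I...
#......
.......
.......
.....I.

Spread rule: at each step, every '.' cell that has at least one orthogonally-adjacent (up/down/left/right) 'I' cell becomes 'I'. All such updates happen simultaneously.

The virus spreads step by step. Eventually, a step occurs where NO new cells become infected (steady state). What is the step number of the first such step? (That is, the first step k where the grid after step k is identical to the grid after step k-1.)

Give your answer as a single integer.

Answer: 7

Derivation:
Step 0 (initial): 2 infected
Step 1: +7 new -> 9 infected
Step 2: +9 new -> 18 infected
Step 3: +11 new -> 29 infected
Step 4: +6 new -> 35 infected
Step 5: +3 new -> 38 infected
Step 6: +1 new -> 39 infected
Step 7: +0 new -> 39 infected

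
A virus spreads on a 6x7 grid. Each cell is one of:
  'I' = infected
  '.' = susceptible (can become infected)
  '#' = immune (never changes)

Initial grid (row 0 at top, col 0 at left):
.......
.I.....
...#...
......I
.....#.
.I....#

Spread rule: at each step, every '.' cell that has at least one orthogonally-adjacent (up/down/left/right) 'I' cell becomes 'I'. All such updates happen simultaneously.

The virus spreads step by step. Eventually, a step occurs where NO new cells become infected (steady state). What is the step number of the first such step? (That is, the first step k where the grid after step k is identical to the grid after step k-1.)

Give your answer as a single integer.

Answer: 5

Derivation:
Step 0 (initial): 3 infected
Step 1: +10 new -> 13 infected
Step 2: +12 new -> 25 infected
Step 3: +11 new -> 36 infected
Step 4: +3 new -> 39 infected
Step 5: +0 new -> 39 infected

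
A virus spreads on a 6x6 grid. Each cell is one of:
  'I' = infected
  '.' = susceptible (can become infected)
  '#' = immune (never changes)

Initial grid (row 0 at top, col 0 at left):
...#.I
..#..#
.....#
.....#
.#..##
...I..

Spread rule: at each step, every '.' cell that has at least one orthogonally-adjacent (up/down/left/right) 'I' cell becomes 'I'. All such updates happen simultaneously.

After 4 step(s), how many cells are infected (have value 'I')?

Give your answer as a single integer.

Answer: 20

Derivation:
Step 0 (initial): 2 infected
Step 1: +4 new -> 6 infected
Step 2: +5 new -> 11 infected
Step 3: +6 new -> 17 infected
Step 4: +3 new -> 20 infected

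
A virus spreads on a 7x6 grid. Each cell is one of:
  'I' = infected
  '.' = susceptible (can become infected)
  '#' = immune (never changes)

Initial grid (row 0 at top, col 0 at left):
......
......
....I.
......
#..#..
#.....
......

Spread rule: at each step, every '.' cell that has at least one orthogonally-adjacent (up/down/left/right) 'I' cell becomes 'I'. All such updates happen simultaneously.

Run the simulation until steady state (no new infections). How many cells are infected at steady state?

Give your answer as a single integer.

Answer: 39

Derivation:
Step 0 (initial): 1 infected
Step 1: +4 new -> 5 infected
Step 2: +7 new -> 12 infected
Step 3: +7 new -> 19 infected
Step 4: +8 new -> 27 infected
Step 5: +7 new -> 34 infected
Step 6: +3 new -> 37 infected
Step 7: +1 new -> 38 infected
Step 8: +1 new -> 39 infected
Step 9: +0 new -> 39 infected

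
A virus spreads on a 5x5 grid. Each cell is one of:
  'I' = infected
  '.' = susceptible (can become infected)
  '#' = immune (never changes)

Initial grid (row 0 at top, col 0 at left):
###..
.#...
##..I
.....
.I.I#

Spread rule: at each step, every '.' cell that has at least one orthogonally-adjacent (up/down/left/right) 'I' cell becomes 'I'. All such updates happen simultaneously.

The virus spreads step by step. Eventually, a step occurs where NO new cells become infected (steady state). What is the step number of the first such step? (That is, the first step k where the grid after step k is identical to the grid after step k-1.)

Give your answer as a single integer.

Step 0 (initial): 3 infected
Step 1: +7 new -> 10 infected
Step 2: +5 new -> 15 infected
Step 3: +2 new -> 17 infected
Step 4: +0 new -> 17 infected

Answer: 4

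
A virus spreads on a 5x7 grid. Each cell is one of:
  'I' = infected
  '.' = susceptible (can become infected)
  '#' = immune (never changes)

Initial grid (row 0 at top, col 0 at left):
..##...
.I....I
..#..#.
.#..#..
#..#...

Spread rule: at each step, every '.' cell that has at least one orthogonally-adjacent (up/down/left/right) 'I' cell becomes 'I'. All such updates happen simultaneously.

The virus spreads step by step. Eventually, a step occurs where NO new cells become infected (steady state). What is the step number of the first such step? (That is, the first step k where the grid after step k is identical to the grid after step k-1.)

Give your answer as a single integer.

Answer: 8

Derivation:
Step 0 (initial): 2 infected
Step 1: +7 new -> 9 infected
Step 2: +6 new -> 15 infected
Step 3: +6 new -> 21 infected
Step 4: +2 new -> 23 infected
Step 5: +2 new -> 25 infected
Step 6: +1 new -> 26 infected
Step 7: +1 new -> 27 infected
Step 8: +0 new -> 27 infected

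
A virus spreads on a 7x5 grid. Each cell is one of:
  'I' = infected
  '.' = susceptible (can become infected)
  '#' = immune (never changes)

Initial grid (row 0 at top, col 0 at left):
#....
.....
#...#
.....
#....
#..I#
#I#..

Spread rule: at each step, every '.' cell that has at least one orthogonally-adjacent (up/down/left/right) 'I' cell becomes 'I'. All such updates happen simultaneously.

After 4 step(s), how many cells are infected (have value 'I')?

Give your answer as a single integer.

Answer: 19

Derivation:
Step 0 (initial): 2 infected
Step 1: +4 new -> 6 infected
Step 2: +5 new -> 11 infected
Step 3: +4 new -> 15 infected
Step 4: +4 new -> 19 infected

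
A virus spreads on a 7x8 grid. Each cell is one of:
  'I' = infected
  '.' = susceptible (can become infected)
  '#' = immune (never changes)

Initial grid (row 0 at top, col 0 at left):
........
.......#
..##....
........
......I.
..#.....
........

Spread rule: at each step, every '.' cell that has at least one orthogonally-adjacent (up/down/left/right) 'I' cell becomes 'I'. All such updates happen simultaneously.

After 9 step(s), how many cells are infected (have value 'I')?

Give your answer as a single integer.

Step 0 (initial): 1 infected
Step 1: +4 new -> 5 infected
Step 2: +7 new -> 12 infected
Step 3: +8 new -> 20 infected
Step 4: +7 new -> 27 infected
Step 5: +6 new -> 33 infected
Step 6: +6 new -> 39 infected
Step 7: +6 new -> 45 infected
Step 8: +4 new -> 49 infected
Step 9: +2 new -> 51 infected

Answer: 51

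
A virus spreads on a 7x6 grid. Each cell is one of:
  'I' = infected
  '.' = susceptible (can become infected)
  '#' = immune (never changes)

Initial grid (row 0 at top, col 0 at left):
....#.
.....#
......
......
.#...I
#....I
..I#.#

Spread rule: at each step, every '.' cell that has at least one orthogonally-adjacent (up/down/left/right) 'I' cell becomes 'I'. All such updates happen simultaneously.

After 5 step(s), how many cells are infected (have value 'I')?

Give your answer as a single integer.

Step 0 (initial): 3 infected
Step 1: +5 new -> 8 infected
Step 2: +8 new -> 16 infected
Step 3: +3 new -> 19 infected
Step 4: +4 new -> 23 infected
Step 5: +4 new -> 27 infected

Answer: 27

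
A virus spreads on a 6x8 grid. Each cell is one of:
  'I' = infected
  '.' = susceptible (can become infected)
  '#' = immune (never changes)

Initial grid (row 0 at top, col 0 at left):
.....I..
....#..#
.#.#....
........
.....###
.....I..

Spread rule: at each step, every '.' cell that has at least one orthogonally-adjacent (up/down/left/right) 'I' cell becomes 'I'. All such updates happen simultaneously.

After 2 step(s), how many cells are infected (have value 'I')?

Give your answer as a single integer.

Step 0 (initial): 2 infected
Step 1: +5 new -> 7 infected
Step 2: +7 new -> 14 infected

Answer: 14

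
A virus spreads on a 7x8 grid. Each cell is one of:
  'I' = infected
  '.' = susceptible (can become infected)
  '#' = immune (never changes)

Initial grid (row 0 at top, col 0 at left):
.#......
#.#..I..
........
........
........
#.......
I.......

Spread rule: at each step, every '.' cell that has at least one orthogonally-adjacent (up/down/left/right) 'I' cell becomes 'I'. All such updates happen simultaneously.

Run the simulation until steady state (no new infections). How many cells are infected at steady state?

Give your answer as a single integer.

Answer: 51

Derivation:
Step 0 (initial): 2 infected
Step 1: +5 new -> 7 infected
Step 2: +9 new -> 16 infected
Step 3: +10 new -> 26 infected
Step 4: +12 new -> 38 infected
Step 5: +8 new -> 46 infected
Step 6: +4 new -> 50 infected
Step 7: +1 new -> 51 infected
Step 8: +0 new -> 51 infected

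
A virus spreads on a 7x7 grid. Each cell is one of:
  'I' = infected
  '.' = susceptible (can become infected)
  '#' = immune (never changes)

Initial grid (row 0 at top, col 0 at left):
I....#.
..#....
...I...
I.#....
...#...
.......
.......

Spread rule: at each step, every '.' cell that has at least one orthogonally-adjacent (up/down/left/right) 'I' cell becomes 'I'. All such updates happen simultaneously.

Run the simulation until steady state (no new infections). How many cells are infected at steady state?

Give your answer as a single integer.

Answer: 45

Derivation:
Step 0 (initial): 3 infected
Step 1: +9 new -> 12 infected
Step 2: +9 new -> 21 infected
Step 3: +8 new -> 29 infected
Step 4: +6 new -> 35 infected
Step 5: +6 new -> 41 infected
Step 6: +3 new -> 44 infected
Step 7: +1 new -> 45 infected
Step 8: +0 new -> 45 infected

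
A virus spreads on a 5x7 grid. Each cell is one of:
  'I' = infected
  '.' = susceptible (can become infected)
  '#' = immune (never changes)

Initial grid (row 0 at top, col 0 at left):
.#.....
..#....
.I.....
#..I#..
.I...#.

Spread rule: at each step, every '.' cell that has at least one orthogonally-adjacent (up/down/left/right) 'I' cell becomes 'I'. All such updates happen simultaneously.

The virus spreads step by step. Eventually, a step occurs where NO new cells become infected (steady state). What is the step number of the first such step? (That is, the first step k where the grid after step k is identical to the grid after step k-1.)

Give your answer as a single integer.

Answer: 7

Derivation:
Step 0 (initial): 3 infected
Step 1: +9 new -> 12 infected
Step 2: +4 new -> 16 infected
Step 3: +4 new -> 20 infected
Step 4: +5 new -> 25 infected
Step 5: +3 new -> 28 infected
Step 6: +2 new -> 30 infected
Step 7: +0 new -> 30 infected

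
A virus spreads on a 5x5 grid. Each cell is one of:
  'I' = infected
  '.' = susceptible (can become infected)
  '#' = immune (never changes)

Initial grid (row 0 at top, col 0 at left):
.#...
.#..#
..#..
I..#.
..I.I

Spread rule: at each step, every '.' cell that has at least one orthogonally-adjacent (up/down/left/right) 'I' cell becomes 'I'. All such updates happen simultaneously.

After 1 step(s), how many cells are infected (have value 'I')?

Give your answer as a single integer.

Step 0 (initial): 3 infected
Step 1: +7 new -> 10 infected

Answer: 10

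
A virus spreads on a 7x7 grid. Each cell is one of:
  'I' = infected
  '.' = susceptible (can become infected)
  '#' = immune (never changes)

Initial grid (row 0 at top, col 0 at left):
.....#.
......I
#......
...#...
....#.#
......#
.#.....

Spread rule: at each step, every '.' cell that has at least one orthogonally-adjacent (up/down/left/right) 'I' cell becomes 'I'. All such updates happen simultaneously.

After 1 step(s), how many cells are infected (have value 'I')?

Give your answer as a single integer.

Step 0 (initial): 1 infected
Step 1: +3 new -> 4 infected

Answer: 4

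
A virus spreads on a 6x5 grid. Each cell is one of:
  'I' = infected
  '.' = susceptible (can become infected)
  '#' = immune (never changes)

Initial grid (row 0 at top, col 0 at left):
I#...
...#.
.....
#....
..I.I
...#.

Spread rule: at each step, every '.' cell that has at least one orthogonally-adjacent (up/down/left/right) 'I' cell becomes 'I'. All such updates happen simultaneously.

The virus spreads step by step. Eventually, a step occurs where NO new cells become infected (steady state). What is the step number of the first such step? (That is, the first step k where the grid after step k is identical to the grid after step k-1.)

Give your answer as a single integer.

Step 0 (initial): 3 infected
Step 1: +7 new -> 10 infected
Step 2: +8 new -> 18 infected
Step 3: +5 new -> 23 infected
Step 4: +2 new -> 25 infected
Step 5: +1 new -> 26 infected
Step 6: +0 new -> 26 infected

Answer: 6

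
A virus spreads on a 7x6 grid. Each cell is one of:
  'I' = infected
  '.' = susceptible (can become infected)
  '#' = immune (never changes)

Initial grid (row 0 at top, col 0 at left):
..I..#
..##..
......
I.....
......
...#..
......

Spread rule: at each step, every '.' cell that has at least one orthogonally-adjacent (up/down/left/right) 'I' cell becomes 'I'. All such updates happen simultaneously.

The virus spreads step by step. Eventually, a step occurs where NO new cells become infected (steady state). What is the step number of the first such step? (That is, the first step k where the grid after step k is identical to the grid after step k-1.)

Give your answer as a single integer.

Answer: 9

Derivation:
Step 0 (initial): 2 infected
Step 1: +5 new -> 7 infected
Step 2: +8 new -> 15 infected
Step 3: +6 new -> 21 infected
Step 4: +7 new -> 28 infected
Step 5: +4 new -> 32 infected
Step 6: +3 new -> 35 infected
Step 7: +2 new -> 37 infected
Step 8: +1 new -> 38 infected
Step 9: +0 new -> 38 infected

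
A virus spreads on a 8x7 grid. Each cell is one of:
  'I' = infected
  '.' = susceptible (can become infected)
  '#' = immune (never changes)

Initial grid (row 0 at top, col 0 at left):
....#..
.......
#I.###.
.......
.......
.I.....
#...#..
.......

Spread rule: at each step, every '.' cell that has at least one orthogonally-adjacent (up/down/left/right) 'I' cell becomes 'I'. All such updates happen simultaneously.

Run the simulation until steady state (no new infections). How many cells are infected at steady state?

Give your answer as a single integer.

Answer: 49

Derivation:
Step 0 (initial): 2 infected
Step 1: +7 new -> 9 infected
Step 2: +10 new -> 19 infected
Step 3: +9 new -> 28 infected
Step 4: +6 new -> 34 infected
Step 5: +6 new -> 40 infected
Step 6: +6 new -> 46 infected
Step 7: +3 new -> 49 infected
Step 8: +0 new -> 49 infected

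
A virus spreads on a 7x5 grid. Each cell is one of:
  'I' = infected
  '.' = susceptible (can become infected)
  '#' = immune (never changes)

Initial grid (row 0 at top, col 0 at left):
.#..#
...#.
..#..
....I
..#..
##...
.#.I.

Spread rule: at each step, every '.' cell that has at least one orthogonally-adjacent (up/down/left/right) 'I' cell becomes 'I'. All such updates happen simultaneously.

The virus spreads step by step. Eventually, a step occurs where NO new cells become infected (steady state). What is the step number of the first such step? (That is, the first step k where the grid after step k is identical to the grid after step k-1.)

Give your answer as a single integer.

Step 0 (initial): 2 infected
Step 1: +6 new -> 8 infected
Step 2: +6 new -> 14 infected
Step 3: +1 new -> 15 infected
Step 4: +3 new -> 18 infected
Step 5: +3 new -> 21 infected
Step 6: +2 new -> 23 infected
Step 7: +2 new -> 25 infected
Step 8: +1 new -> 26 infected
Step 9: +0 new -> 26 infected

Answer: 9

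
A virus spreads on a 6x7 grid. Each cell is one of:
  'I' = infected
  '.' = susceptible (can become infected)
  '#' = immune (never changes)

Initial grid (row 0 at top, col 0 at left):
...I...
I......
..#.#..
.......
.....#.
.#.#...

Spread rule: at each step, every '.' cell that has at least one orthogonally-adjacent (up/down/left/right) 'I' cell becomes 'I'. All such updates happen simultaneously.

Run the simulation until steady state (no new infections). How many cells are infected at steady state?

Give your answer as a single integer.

Step 0 (initial): 2 infected
Step 1: +6 new -> 8 infected
Step 2: +7 new -> 15 infected
Step 3: +5 new -> 20 infected
Step 4: +7 new -> 27 infected
Step 5: +4 new -> 31 infected
Step 6: +3 new -> 34 infected
Step 7: +2 new -> 36 infected
Step 8: +1 new -> 37 infected
Step 9: +0 new -> 37 infected

Answer: 37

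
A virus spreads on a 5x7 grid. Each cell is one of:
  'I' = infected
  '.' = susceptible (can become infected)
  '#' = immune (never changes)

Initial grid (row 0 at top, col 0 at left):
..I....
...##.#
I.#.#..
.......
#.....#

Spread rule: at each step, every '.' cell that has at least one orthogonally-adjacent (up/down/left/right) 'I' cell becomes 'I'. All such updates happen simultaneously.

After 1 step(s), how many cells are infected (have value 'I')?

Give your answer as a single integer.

Step 0 (initial): 2 infected
Step 1: +6 new -> 8 infected

Answer: 8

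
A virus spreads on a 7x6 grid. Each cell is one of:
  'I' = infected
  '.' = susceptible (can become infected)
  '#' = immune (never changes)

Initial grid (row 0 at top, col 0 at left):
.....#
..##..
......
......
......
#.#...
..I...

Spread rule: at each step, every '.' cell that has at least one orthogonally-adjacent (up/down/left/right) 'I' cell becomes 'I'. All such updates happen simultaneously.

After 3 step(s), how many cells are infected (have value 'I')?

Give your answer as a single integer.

Answer: 11

Derivation:
Step 0 (initial): 1 infected
Step 1: +2 new -> 3 infected
Step 2: +4 new -> 7 infected
Step 3: +4 new -> 11 infected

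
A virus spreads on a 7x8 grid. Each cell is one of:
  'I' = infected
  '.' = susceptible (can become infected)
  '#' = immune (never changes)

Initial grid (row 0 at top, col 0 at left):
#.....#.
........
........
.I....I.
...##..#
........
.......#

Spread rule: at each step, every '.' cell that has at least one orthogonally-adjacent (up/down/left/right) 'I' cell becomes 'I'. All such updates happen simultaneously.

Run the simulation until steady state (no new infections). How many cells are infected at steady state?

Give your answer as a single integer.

Step 0 (initial): 2 infected
Step 1: +8 new -> 10 infected
Step 2: +13 new -> 23 infected
Step 3: +13 new -> 36 infected
Step 4: +10 new -> 46 infected
Step 5: +4 new -> 50 infected
Step 6: +0 new -> 50 infected

Answer: 50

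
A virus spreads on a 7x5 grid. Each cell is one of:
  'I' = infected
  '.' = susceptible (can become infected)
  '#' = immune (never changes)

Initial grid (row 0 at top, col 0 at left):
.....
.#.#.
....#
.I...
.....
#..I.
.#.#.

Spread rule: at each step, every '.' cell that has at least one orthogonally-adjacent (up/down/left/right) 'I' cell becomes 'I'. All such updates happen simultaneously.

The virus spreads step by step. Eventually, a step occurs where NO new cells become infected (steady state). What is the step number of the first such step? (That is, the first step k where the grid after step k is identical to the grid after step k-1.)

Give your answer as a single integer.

Answer: 8

Derivation:
Step 0 (initial): 2 infected
Step 1: +7 new -> 9 infected
Step 2: +9 new -> 18 infected
Step 3: +4 new -> 22 infected
Step 4: +2 new -> 24 infected
Step 5: +2 new -> 26 infected
Step 6: +1 new -> 27 infected
Step 7: +1 new -> 28 infected
Step 8: +0 new -> 28 infected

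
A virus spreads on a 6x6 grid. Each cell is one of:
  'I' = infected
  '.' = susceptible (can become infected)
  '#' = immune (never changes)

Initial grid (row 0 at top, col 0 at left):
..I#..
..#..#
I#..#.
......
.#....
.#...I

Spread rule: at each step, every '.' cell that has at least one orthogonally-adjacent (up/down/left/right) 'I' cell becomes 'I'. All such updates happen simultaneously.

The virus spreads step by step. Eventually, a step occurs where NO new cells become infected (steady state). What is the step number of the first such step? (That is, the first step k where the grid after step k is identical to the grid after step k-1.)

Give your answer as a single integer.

Step 0 (initial): 3 infected
Step 1: +5 new -> 8 infected
Step 2: +7 new -> 15 infected
Step 3: +6 new -> 21 infected
Step 4: +3 new -> 24 infected
Step 5: +1 new -> 25 infected
Step 6: +1 new -> 26 infected
Step 7: +1 new -> 27 infected
Step 8: +1 new -> 28 infected
Step 9: +1 new -> 29 infected
Step 10: +0 new -> 29 infected

Answer: 10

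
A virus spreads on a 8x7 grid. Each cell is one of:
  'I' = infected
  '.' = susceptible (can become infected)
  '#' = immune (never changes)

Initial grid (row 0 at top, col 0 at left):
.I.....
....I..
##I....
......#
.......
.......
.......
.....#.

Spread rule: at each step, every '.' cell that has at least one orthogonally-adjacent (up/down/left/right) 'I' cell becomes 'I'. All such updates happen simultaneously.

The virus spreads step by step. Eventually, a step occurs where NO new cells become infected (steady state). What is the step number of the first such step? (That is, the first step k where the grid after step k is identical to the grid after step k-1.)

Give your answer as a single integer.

Answer: 9

Derivation:
Step 0 (initial): 3 infected
Step 1: +10 new -> 13 infected
Step 2: +9 new -> 22 infected
Step 3: +8 new -> 30 infected
Step 4: +6 new -> 36 infected
Step 5: +7 new -> 43 infected
Step 6: +6 new -> 49 infected
Step 7: +2 new -> 51 infected
Step 8: +1 new -> 52 infected
Step 9: +0 new -> 52 infected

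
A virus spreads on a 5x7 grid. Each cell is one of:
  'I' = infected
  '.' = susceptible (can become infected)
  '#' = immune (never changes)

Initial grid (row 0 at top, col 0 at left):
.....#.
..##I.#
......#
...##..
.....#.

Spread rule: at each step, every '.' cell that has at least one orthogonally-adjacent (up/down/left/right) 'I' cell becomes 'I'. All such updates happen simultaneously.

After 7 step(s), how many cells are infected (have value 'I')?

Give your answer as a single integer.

Answer: 26

Derivation:
Step 0 (initial): 1 infected
Step 1: +3 new -> 4 infected
Step 2: +3 new -> 7 infected
Step 3: +3 new -> 10 infected
Step 4: +4 new -> 14 infected
Step 5: +6 new -> 20 infected
Step 6: +4 new -> 24 infected
Step 7: +2 new -> 26 infected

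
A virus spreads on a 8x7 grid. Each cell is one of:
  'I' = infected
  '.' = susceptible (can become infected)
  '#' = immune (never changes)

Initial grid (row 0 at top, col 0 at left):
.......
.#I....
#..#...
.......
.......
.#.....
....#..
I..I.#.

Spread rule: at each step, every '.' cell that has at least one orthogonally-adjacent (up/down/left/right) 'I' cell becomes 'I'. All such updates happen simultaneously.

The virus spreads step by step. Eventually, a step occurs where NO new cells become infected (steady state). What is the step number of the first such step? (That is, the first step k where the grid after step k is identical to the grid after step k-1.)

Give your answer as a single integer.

Step 0 (initial): 3 infected
Step 1: +8 new -> 11 infected
Step 2: +9 new -> 20 infected
Step 3: +11 new -> 31 infected
Step 4: +9 new -> 40 infected
Step 5: +6 new -> 46 infected
Step 6: +3 new -> 49 infected
Step 7: +1 new -> 50 infected
Step 8: +0 new -> 50 infected

Answer: 8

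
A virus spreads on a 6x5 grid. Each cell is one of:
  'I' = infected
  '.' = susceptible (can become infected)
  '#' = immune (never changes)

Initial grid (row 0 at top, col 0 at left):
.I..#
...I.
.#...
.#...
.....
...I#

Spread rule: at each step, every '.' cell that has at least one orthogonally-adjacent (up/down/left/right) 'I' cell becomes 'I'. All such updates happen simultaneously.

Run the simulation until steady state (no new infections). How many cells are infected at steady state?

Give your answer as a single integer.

Step 0 (initial): 3 infected
Step 1: +9 new -> 12 infected
Step 2: +7 new -> 19 infected
Step 3: +5 new -> 24 infected
Step 4: +2 new -> 26 infected
Step 5: +0 new -> 26 infected

Answer: 26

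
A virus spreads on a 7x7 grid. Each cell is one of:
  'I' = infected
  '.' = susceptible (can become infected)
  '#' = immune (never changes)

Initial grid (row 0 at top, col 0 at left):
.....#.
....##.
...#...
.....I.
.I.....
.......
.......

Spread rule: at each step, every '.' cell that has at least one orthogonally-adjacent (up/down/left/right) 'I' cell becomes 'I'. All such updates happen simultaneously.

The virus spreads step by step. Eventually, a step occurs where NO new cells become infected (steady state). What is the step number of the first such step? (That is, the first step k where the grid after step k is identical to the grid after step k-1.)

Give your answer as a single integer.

Answer: 8

Derivation:
Step 0 (initial): 2 infected
Step 1: +8 new -> 10 infected
Step 2: +13 new -> 23 infected
Step 3: +10 new -> 33 infected
Step 4: +7 new -> 40 infected
Step 5: +3 new -> 43 infected
Step 6: +1 new -> 44 infected
Step 7: +1 new -> 45 infected
Step 8: +0 new -> 45 infected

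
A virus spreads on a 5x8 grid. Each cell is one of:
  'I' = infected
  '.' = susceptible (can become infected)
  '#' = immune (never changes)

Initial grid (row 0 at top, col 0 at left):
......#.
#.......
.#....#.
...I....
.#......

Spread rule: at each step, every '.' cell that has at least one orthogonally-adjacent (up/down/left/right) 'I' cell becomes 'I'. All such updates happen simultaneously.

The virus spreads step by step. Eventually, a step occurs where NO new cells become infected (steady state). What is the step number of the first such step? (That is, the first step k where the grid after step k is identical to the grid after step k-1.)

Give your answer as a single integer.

Answer: 8

Derivation:
Step 0 (initial): 1 infected
Step 1: +4 new -> 5 infected
Step 2: +7 new -> 12 infected
Step 3: +7 new -> 19 infected
Step 4: +8 new -> 27 infected
Step 5: +5 new -> 32 infected
Step 6: +2 new -> 34 infected
Step 7: +1 new -> 35 infected
Step 8: +0 new -> 35 infected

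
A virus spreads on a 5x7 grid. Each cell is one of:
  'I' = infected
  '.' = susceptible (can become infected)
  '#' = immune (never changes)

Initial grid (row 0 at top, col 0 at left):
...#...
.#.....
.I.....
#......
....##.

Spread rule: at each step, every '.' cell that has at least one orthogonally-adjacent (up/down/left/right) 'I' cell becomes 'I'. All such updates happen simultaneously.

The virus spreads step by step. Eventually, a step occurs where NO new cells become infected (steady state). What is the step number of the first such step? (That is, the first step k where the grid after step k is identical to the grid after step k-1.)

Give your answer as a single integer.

Step 0 (initial): 1 infected
Step 1: +3 new -> 4 infected
Step 2: +5 new -> 9 infected
Step 3: +7 new -> 16 infected
Step 4: +5 new -> 21 infected
Step 5: +4 new -> 25 infected
Step 6: +3 new -> 28 infected
Step 7: +2 new -> 30 infected
Step 8: +0 new -> 30 infected

Answer: 8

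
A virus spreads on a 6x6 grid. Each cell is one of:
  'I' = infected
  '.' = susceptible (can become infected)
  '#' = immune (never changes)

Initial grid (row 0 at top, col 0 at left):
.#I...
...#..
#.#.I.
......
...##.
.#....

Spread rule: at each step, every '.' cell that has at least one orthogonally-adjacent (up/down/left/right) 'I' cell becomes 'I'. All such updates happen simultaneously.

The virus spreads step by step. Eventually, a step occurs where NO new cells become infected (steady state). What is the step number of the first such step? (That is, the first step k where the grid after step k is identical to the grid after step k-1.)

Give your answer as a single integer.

Answer: 8

Derivation:
Step 0 (initial): 2 infected
Step 1: +6 new -> 8 infected
Step 2: +5 new -> 13 infected
Step 3: +5 new -> 18 infected
Step 4: +4 new -> 22 infected
Step 5: +4 new -> 26 infected
Step 6: +2 new -> 28 infected
Step 7: +1 new -> 29 infected
Step 8: +0 new -> 29 infected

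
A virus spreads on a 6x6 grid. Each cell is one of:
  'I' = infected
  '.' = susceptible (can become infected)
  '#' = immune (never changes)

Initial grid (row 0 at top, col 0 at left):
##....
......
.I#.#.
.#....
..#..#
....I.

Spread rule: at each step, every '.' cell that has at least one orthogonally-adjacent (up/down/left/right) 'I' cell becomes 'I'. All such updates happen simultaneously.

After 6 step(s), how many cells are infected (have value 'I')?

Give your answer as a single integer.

Step 0 (initial): 2 infected
Step 1: +5 new -> 7 infected
Step 2: +6 new -> 13 infected
Step 3: +6 new -> 19 infected
Step 4: +7 new -> 26 infected
Step 5: +2 new -> 28 infected
Step 6: +1 new -> 29 infected

Answer: 29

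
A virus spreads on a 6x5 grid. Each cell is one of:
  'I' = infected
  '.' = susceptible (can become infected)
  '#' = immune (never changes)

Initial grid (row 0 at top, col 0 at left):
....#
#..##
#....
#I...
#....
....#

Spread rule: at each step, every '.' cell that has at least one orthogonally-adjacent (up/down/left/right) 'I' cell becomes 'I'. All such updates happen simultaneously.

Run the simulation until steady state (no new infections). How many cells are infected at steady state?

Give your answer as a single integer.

Answer: 22

Derivation:
Step 0 (initial): 1 infected
Step 1: +3 new -> 4 infected
Step 2: +5 new -> 9 infected
Step 3: +7 new -> 16 infected
Step 4: +5 new -> 21 infected
Step 5: +1 new -> 22 infected
Step 6: +0 new -> 22 infected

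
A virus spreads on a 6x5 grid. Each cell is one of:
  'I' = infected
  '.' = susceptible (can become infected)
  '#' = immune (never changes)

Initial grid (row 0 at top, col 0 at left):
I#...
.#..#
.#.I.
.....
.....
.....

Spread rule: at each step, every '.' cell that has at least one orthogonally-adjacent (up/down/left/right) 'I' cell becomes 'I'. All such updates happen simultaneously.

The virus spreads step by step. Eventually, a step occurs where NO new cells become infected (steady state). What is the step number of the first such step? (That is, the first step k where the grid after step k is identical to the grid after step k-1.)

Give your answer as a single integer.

Answer: 6

Derivation:
Step 0 (initial): 2 infected
Step 1: +5 new -> 7 infected
Step 2: +6 new -> 13 infected
Step 3: +7 new -> 20 infected
Step 4: +4 new -> 24 infected
Step 5: +2 new -> 26 infected
Step 6: +0 new -> 26 infected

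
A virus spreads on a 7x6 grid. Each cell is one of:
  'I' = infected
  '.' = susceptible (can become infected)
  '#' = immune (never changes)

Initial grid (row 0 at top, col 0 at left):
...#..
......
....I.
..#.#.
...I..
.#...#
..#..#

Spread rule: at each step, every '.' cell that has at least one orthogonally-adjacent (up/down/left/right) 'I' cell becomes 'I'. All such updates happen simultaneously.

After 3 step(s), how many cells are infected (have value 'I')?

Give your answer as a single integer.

Answer: 25

Derivation:
Step 0 (initial): 2 infected
Step 1: +7 new -> 9 infected
Step 2: +10 new -> 19 infected
Step 3: +6 new -> 25 infected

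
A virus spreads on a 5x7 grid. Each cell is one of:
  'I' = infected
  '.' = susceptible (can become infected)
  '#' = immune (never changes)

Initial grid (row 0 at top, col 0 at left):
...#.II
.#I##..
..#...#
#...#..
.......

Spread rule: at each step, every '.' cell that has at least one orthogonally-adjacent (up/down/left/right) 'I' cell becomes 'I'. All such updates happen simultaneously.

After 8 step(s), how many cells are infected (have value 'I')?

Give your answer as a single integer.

Step 0 (initial): 3 infected
Step 1: +4 new -> 7 infected
Step 2: +2 new -> 9 infected
Step 3: +3 new -> 12 infected
Step 4: +4 new -> 16 infected
Step 5: +4 new -> 20 infected
Step 6: +3 new -> 23 infected
Step 7: +2 new -> 25 infected
Step 8: +1 new -> 26 infected

Answer: 26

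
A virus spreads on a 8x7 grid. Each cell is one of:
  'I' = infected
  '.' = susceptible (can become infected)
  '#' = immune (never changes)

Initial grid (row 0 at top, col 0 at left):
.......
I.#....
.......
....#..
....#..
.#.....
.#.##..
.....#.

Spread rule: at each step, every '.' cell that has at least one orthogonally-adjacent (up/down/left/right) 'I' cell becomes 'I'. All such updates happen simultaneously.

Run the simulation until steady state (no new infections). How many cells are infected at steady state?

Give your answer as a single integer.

Answer: 48

Derivation:
Step 0 (initial): 1 infected
Step 1: +3 new -> 4 infected
Step 2: +3 new -> 7 infected
Step 3: +4 new -> 11 infected
Step 4: +5 new -> 16 infected
Step 5: +6 new -> 22 infected
Step 6: +6 new -> 28 infected
Step 7: +7 new -> 35 infected
Step 8: +5 new -> 40 infected
Step 9: +3 new -> 43 infected
Step 10: +3 new -> 46 infected
Step 11: +1 new -> 47 infected
Step 12: +1 new -> 48 infected
Step 13: +0 new -> 48 infected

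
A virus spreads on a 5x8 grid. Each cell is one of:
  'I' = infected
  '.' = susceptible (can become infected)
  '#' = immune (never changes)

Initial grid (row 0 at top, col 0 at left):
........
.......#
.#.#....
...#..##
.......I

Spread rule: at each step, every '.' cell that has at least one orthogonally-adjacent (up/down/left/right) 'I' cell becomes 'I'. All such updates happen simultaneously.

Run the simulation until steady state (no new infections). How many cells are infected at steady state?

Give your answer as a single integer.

Step 0 (initial): 1 infected
Step 1: +1 new -> 2 infected
Step 2: +1 new -> 3 infected
Step 3: +2 new -> 5 infected
Step 4: +3 new -> 8 infected
Step 5: +4 new -> 12 infected
Step 6: +6 new -> 18 infected
Step 7: +6 new -> 24 infected
Step 8: +4 new -> 28 infected
Step 9: +3 new -> 31 infected
Step 10: +2 new -> 33 infected
Step 11: +1 new -> 34 infected
Step 12: +0 new -> 34 infected

Answer: 34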